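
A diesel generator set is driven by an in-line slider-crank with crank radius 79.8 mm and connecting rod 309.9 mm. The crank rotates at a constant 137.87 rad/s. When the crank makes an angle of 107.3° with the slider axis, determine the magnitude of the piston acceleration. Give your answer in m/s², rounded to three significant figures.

780

ω = 137.9 rad/s
x(θ) = r cosθ + √(L² − r² sin²θ); with ω constant, a = ω²·d²x/dθ².
d²x/dθ² = −r cosθ − r²(cos2θ)/√u − r⁴ sin²2θ/(4u^{3/2}),  u = L² − r² sin²θ = 0.0902331 m².
Substituting r = 0.0798 m, L = 0.3099 m, θ = 107.3°: d²x/dθ² = +0.04106 m.
a = ω²·d²x/dθ² = (137.9)²·(+0.04106) = +780.47 m/s²;  |a| = 780.47 m/s².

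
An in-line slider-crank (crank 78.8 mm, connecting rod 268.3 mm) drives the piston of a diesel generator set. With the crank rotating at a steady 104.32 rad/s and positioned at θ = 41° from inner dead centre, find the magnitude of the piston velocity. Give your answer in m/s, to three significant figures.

ω = 104.3 rad/s
For an in-line slider-crank, x = r cosθ + √(L² − r² sin²θ), so v = −rω sinθ·[1 + r cosθ/√(L² − r² sin²θ)].
With r = 0.0788 m, L = 0.2683 m, θ = 41°: √(L² − r² sin²θ) = 0.26327 m.
v = −0.0788·104.3·0.65606·[1 + 0.0788·0.75471/0.26327] = -6.6113 m/s.
|v| = 6.6113 m/s.

6.61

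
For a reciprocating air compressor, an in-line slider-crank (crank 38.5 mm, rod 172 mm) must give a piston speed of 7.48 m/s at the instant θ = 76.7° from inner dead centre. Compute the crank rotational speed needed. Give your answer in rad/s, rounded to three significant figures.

For an in-line slider-crank, |v_piston| = rω|sinθ|·[1 + r cosθ/√(L² − r² sin²θ)].
With r = 0.0385 m, L = 0.172 m, θ = 76.7°: the bracketed kinematic factor |dx/dθ| = 0.039444 m.
ω = v/|dx/dθ| = 7.48/0.039444 = 189.64 rad/s.

190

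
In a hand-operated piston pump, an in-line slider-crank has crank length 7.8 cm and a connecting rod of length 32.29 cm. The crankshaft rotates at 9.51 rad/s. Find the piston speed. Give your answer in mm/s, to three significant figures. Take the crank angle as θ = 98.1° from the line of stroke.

ω = 9.51 rad/s
For an in-line slider-crank, x = r cosθ + √(L² − r² sin²θ), so v = −rω sinθ·[1 + r cosθ/√(L² − r² sin²θ)].
With r = 0.078 m, L = 0.3229 m, θ = 98.1°: √(L² − r² sin²θ) = 0.31353 m.
v = −0.078·9.51·0.99002·[1 + 0.078·-0.14090/0.31353] = -0.70864 m/s.
|v| = 0.70864 m/s = 708.64 mm/s.

709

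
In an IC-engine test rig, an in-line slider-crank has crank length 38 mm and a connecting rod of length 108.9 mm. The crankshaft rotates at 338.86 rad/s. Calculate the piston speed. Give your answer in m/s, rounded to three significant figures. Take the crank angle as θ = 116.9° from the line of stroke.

ω = 338.9 rad/s
For an in-line slider-crank, x = r cosθ + √(L² − r² sin²θ), so v = −rω sinθ·[1 + r cosθ/√(L² − r² sin²θ)].
With r = 0.038 m, L = 0.1089 m, θ = 116.9°: √(L² − r² sin²θ) = 0.10349 m.
v = −0.038·338.9·0.89180·[1 + 0.038·-0.45243/0.10349] = -9.5757 m/s.
|v| = 9.5757 m/s.

9.58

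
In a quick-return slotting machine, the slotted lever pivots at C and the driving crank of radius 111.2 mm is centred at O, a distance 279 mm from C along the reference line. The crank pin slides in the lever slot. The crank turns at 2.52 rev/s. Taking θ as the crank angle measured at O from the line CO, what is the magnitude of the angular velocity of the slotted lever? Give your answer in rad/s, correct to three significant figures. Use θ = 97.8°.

ω = 15.83 rad/s (from 2.52 rev/s).
Crank pin A relative to C: A = (d + r cosθ, r sinθ); lever angle φ = atan2(r sinθ, d + r cosθ).
Differentiating tanφ: φ̇ = rω(d cosθ + r)/(d² + r² + 2dr cosθ).
d² + r² + 2dr cosθ = |CA|² = 0.0817853 m²;  d cosθ + r = +0.073335 m.
|ω_lever| = |0.1112·15.83·+0.073335| / 0.0817853 = 1.5788 rad/s.

1.58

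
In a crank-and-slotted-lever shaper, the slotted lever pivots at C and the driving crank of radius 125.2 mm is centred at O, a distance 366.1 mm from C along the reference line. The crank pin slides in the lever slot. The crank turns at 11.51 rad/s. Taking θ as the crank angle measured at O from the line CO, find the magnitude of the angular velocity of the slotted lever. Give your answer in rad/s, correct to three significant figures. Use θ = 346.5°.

ω = 11.51 rad/s
Crank pin A relative to C: A = (d + r cosθ, r sinθ); lever angle φ = atan2(r sinθ, d + r cosθ).
Differentiating tanφ: φ̇ = rω(d cosθ + r)/(d² + r² + 2dr cosθ).
d² + r² + 2dr cosθ = |CA|² = 0.238843 m²;  d cosθ + r = +0.48118 m.
|ω_lever| = |0.1252·11.51·+0.48118| / 0.238843 = 2.9032 rad/s.

2.90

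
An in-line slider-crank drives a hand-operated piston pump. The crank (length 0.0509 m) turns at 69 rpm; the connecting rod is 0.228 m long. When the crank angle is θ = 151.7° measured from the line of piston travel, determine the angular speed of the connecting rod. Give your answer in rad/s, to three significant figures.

1.43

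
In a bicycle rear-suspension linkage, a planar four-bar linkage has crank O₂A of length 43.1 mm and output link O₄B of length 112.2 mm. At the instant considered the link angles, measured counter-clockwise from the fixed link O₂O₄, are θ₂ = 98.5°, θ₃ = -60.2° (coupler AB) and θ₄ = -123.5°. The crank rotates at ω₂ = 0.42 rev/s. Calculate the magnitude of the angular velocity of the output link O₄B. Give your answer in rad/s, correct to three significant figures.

0.412

ω₂ = 2.639 rad/s (from 0.42 rev/s).
Differentiating the loop-closure r₂e^{iθ₂}+r₃e^{iθ₃}=r₁+r₄e^{iθ₄} gives r₂ω₂e^{iθ₂}+r₃ω₃e^{iθ₃}=r₄ω₄e^{iθ₄}.
Eliminating the other unknown: ω₄ = r₂ω₂ sin(θ₂−θ₃) / [r₄ sin(θ₄−θ₃)].
Numerator sine = +0.36325; denominator sine = -0.89337.
Result = 0.0431·2.639·(+0.36325) / (0.1122·(-0.89337)) = -0.41218 rad/s; magnitude 0.41218 rad/s.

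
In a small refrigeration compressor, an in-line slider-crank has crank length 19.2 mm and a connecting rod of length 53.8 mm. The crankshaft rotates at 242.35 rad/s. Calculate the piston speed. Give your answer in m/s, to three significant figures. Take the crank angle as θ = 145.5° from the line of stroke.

1.84

ω = 242.3 rad/s
For an in-line slider-crank, x = r cosθ + √(L² − r² sin²θ), so v = −rω sinθ·[1 + r cosθ/√(L² − r² sin²θ)].
With r = 0.0192 m, L = 0.0538 m, θ = 145.5°: √(L² − r² sin²θ) = 0.052689 m.
v = −0.0192·242.3·0.56641·[1 + 0.0192·-0.82413/0.052689] = -1.8441 m/s.
|v| = 1.8441 m/s.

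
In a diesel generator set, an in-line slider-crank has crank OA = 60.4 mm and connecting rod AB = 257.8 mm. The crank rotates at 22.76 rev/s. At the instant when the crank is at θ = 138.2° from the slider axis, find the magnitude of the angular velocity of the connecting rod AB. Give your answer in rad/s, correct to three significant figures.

ω = 143 rad/s (converted from 22.76 rev/s).
The rod makes angle φ with the slider axis where L sinφ = r sinθ; differentiating, L cosφ·φ̇ = r ω cosθ.
L cosφ = √(L² − r² sin²θ) = 0.25464 m.
|ω_rod| = r ω |cosθ| / √(L² − r² sin²θ) = 0.0604·143·0.74548/0.25464 = 25.287 rad/s.

25.3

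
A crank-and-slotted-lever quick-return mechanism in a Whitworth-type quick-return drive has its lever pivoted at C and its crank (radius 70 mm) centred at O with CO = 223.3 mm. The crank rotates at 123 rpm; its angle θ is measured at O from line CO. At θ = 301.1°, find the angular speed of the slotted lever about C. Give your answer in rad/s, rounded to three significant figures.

2.36

ω = 12.88 rad/s (from 123 rpm).
Crank pin A relative to C: A = (d + r cosθ, r sinθ); lever angle φ = atan2(r sinθ, d + r cosθ).
Differentiating tanφ: φ̇ = rω(d cosθ + r)/(d² + r² + 2dr cosθ).
d² + r² + 2dr cosθ = |CA|² = 0.0709108 m²;  d cosθ + r = +0.18534 m.
|ω_lever| = |0.07·12.88·+0.18534| / 0.0709108 = 2.3566 rad/s.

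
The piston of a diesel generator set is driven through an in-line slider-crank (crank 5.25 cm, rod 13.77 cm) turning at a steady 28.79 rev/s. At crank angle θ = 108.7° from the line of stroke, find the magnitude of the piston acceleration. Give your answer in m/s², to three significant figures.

1100

ω = 2π·28.8 = 180.9 rad/s
x(θ) = r cosθ + √(L² − r² sin²θ); with ω constant, a = ω²·d²x/dθ².
d²x/dθ² = −r cosθ − r²(cos2θ)/√u − r⁴ sin²2θ/(4u^{3/2}),  u = L² − r² sin²θ = 0.0164884 m².
Substituting r = 0.0525 m, L = 0.1377 m, θ = 108.7°: d²x/dθ² = +0.033553 m.
a = ω²·d²x/dθ² = (180.9)²·(+0.033553) = +1097.9 m/s²;  |a| = 1097.9 m/s².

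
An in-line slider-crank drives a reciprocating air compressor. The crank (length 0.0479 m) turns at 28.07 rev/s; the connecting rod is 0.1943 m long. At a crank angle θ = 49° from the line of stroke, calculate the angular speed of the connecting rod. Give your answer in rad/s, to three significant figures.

29.0

ω = 176.4 rad/s (converted from 28.07 rev/s).
The rod makes angle φ with the slider axis where L sinφ = r sinθ; differentiating, L cosφ·φ̇ = r ω cosθ.
L cosφ = √(L² − r² sin²θ) = 0.19091 m.
|ω_rod| = r ω |cosθ| / √(L² − r² sin²θ) = 0.0479·176.4·0.65606/0.19091 = 29.032 rad/s.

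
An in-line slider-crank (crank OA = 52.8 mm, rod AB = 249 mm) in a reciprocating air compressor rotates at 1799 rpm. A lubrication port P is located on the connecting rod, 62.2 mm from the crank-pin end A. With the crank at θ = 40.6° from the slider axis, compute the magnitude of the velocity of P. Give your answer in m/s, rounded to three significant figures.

8.80

ω = 188.4 rad/s.  Crank-pin speed |V_A| = rω = 9.947 m/s, perpendicular to OA.
Rod angle: sinφ = −(r/L) sinθ ⇒ φ = -7.932°; ω_rod = −rω cosθ/√(L²−r²sin²θ) = -30.624 rad/s.
V_P = V_A + ω_rod × AP, with AP = 0.0622 m along the rod.
Components: V_Px = −rω sinθ − a·ω_rod·sinφ = -6.7361 m/s;  V_Py = rω cosθ + a·ω_rod·cosφ = +5.6659 m/s.
|V_P| = √(V_Px² + V_Py²) = 8.8021 m/s.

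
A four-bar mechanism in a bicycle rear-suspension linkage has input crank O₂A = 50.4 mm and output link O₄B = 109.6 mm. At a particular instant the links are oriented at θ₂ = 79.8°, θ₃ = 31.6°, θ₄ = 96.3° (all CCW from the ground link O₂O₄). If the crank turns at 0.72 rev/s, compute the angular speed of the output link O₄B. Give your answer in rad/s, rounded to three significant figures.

ω₂ = 4.524 rad/s (from 0.72 rev/s).
Differentiating the loop-closure r₂e^{iθ₂}+r₃e^{iθ₃}=r₁+r₄e^{iθ₄} gives r₂ω₂e^{iθ₂}+r₃ω₃e^{iθ₃}=r₄ω₄e^{iθ₄}.
Eliminating the other unknown: ω₄ = r₂ω₂ sin(θ₂−θ₃) / [r₄ sin(θ₄−θ₃)].
Numerator sine = +0.74548; denominator sine = +0.90408.
Result = 0.0504·4.524·(+0.74548) / (0.1096·(+0.90408)) = +1.7154 rad/s; magnitude 1.7154 rad/s.

1.72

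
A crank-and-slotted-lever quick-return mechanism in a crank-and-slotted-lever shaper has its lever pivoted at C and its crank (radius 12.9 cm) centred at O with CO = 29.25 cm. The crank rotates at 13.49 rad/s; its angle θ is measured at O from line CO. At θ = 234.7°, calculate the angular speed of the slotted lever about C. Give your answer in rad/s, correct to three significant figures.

ω = 13.49 rad/s
Crank pin A relative to C: A = (d + r cosθ, r sinθ); lever angle φ = atan2(r sinθ, d + r cosθ).
Differentiating tanφ: φ̇ = rω(d cosθ + r)/(d² + r² + 2dr cosθ).
d² + r² + 2dr cosθ = |CA|² = 0.0585892 m²;  d cosθ + r = -0.040023 m.
|ω_lever| = |0.129·13.49·-0.040023| / 0.0585892 = 1.1888 rad/s.

1.19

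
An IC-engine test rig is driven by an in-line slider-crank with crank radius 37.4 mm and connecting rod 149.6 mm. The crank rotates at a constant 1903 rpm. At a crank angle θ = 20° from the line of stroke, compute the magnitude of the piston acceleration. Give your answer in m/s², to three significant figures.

1680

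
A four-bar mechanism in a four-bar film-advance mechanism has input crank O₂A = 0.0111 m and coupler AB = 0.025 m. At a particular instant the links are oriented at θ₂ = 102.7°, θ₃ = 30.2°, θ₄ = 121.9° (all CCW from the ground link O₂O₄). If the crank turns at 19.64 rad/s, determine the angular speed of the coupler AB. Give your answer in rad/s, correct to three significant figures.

ω₂ = 19.64 rad/s
Differentiating the loop-closure r₂e^{iθ₂}+r₃e^{iθ₃}=r₁+r₄e^{iθ₄} gives r₂ω₂e^{iθ₂}+r₃ω₃e^{iθ₃}=r₄ω₄e^{iθ₄}.
Eliminating the other unknown: ω₃ = r₂ω₂ sin(θ₄−θ₂) / [r₃ sin(θ₃−θ₄)].
Numerator sine = +0.32887; denominator sine = -0.99956.
Result = 0.0111·19.64·(+0.32887) / (0.025·(-0.99956)) = -2.869 rad/s; magnitude 2.869 rad/s.

2.87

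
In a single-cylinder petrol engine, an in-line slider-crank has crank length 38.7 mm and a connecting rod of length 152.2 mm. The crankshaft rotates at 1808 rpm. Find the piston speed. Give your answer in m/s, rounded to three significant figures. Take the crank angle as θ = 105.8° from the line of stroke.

6.55

ω = 2π·1808/60 = 189.3 rad/s
For an in-line slider-crank, x = r cosθ + √(L² − r² sin²θ), so v = −rω sinθ·[1 + r cosθ/√(L² − r² sin²θ)].
With r = 0.0387 m, L = 0.1522 m, θ = 105.8°: √(L² − r² sin²θ) = 0.14757 m.
v = −0.0387·189.3·0.96222·[1 + 0.0387·-0.27228/0.14757] = -6.5469 m/s.
|v| = 6.5469 m/s.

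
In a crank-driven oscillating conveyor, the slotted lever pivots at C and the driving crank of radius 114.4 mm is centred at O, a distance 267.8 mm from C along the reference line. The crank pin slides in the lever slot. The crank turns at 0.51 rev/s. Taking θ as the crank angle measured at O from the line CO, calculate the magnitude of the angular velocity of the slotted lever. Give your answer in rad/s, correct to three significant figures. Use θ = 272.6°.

0.530

ω = 3.204 rad/s (from 0.51 rev/s).
Crank pin A relative to C: A = (d + r cosθ, r sinθ); lever angle φ = atan2(r sinθ, d + r cosθ).
Differentiating tanφ: φ̇ = rω(d cosθ + r)/(d² + r² + 2dr cosθ).
d² + r² + 2dr cosθ = |CA|² = 0.0875837 m²;  d cosθ + r = +0.12655 m.
|ω_lever| = |0.1144·3.204·+0.12655| / 0.0875837 = 0.52967 rad/s.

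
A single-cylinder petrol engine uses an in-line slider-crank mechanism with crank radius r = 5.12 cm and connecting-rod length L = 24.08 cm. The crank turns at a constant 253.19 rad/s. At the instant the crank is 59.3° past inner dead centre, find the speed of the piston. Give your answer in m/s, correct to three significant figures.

12.4

ω = 253.2 rad/s
For an in-line slider-crank, x = r cosθ + √(L² − r² sin²θ), so v = −rω sinθ·[1 + r cosθ/√(L² − r² sin²θ)].
With r = 0.0512 m, L = 0.2408 m, θ = 59.3°: √(L² − r² sin²θ) = 0.23674 m.
v = −0.0512·253.2·0.85985·[1 + 0.0512·0.51054/0.23674] = -12.377 m/s.
|v| = 12.377 m/s.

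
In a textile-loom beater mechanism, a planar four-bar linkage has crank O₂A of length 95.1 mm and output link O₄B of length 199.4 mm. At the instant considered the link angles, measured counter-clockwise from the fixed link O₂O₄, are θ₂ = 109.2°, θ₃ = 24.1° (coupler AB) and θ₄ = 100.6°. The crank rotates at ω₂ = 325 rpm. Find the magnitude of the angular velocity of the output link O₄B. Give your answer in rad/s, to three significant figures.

ω₂ = 34.03 rad/s (from 325 rpm).
Differentiating the loop-closure r₂e^{iθ₂}+r₃e^{iθ₃}=r₁+r₄e^{iθ₄} gives r₂ω₂e^{iθ₂}+r₃ω₃e^{iθ₃}=r₄ω₄e^{iθ₄}.
Eliminating the other unknown: ω₄ = r₂ω₂ sin(θ₂−θ₃) / [r₄ sin(θ₄−θ₃)].
Numerator sine = +0.99635; denominator sine = +0.97237.
Result = 0.0951·34.03·(+0.99635) / (0.1994·(+0.97237)) = +16.632 rad/s; magnitude 16.632 rad/s.

16.6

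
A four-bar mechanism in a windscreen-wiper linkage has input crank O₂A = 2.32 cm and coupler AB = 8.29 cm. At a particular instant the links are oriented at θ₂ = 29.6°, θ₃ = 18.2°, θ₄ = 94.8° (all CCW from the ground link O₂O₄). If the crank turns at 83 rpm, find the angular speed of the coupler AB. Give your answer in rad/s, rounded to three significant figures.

2.27

ω₂ = 8.692 rad/s (from 83 rpm).
Differentiating the loop-closure r₂e^{iθ₂}+r₃e^{iθ₃}=r₁+r₄e^{iθ₄} gives r₂ω₂e^{iθ₂}+r₃ω₃e^{iθ₃}=r₄ω₄e^{iθ₄}.
Eliminating the other unknown: ω₃ = r₂ω₂ sin(θ₄−θ₂) / [r₃ sin(θ₃−θ₄)].
Numerator sine = +0.90778; denominator sine = -0.97278.
Result = 0.0232·8.692·(+0.90778) / (0.0829·(-0.97278)) = -2.2699 rad/s; magnitude 2.2699 rad/s.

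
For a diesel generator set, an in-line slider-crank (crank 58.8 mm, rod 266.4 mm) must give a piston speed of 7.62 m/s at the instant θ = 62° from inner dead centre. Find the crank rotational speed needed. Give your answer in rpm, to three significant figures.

1270

For an in-line slider-crank, |v_piston| = rω|sinθ|·[1 + r cosθ/√(L² − r² sin²θ)].
With r = 0.0588 m, L = 0.2664 m, θ = 62°: the bracketed kinematic factor |dx/dθ| = 0.057402 m.
ω = v/|dx/dθ| = 7.62/0.057402 = 132.75 rad/s.
N = 60ω/(2π) = 1267.6 rpm.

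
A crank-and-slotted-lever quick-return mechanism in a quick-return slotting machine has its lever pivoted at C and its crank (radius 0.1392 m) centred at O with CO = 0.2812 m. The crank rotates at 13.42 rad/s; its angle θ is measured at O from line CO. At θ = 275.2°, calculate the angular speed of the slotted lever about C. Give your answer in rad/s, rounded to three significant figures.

ω = 13.42 rad/s
Crank pin A relative to C: A = (d + r cosθ, r sinθ); lever angle φ = atan2(r sinθ, d + r cosθ).
Differentiating tanφ: φ̇ = rω(d cosθ + r)/(d² + r² + 2dr cosθ).
d² + r² + 2dr cosθ = |CA|² = 0.105545 m²;  d cosθ + r = +0.16469 m.
|ω_lever| = |0.1392·13.42·+0.16469| / 0.105545 = 2.9148 rad/s.

2.91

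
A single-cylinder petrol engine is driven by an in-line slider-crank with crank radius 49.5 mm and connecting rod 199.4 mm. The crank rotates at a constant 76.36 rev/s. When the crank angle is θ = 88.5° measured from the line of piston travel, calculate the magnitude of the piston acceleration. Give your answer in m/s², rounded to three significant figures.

ω = 2π·76.4 = 479.8 rad/s
x(θ) = r cosθ + √(L² − r² sin²θ); with ω constant, a = ω²·d²x/dθ².
d²x/dθ² = −r cosθ − r²(cos2θ)/√u − r⁴ sin²2θ/(4u^{3/2}),  u = L² − r² sin²θ = 0.0373118 m².
Substituting r = 0.0495 m, L = 0.1994 m, θ = 88.5°: d²x/dθ² = +0.011371 m.
a = ω²·d²x/dθ² = (479.8)²·(+0.011371) = +2617.6 m/s²;  |a| = 2617.6 m/s².

2620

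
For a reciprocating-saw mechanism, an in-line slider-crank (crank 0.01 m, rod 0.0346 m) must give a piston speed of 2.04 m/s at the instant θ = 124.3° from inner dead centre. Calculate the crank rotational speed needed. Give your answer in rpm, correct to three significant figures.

For an in-line slider-crank, |v_piston| = rω|sinθ|·[1 + r cosθ/√(L² − r² sin²θ)].
With r = 0.01 m, L = 0.0346 m, θ = 124.3°: the bracketed kinematic factor |dx/dθ| = 0.0068755 m.
ω = v/|dx/dθ| = 2.04/0.0068755 = 296.71 rad/s.
N = 60ω/(2π) = 2833.3 rpm.

2830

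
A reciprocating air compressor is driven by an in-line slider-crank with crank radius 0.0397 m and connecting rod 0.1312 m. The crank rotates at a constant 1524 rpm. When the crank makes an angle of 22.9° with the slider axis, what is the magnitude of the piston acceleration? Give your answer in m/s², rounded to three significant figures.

1150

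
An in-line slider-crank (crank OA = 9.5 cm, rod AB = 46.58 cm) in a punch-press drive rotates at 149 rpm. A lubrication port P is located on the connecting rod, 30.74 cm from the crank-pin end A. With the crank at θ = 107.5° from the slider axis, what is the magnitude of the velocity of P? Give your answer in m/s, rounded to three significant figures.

ω = 15.6 rad/s.  Crank-pin speed |V_A| = rω = 1.4823 m/s, perpendicular to OA.
Rod angle: sinφ = −(r/L) sinθ ⇒ φ = -11.216°; ω_rod = −rω cosθ/√(L²−r²sin²θ) = +0.97556 rad/s.
V_P = V_A + ω_rod × AP, with AP = 0.3074 m along the rod.
Components: V_Px = −rω sinθ − a·ω_rod·sinφ = -1.3554 m/s;  V_Py = rω cosθ + a·ω_rod·cosφ = -0.15158 m/s.
|V_P| = √(V_Px² + V_Py²) = 1.3638 m/s.

1.36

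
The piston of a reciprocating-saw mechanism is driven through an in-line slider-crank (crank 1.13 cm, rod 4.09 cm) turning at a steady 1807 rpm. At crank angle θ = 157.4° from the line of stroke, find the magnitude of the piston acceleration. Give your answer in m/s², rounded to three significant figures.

ω = 2π·1807/60 = 189.2 rad/s
x(θ) = r cosθ + √(L² − r² sin²θ); with ω constant, a = ω²·d²x/dθ².
d²x/dθ² = −r cosθ − r²(cos2θ)/√u − r⁴ sin²2θ/(4u^{3/2}),  u = L² − r² sin²θ = 0.00165395 m².
Substituting r = 0.0113 m, L = 0.0409 m, θ = 157.4°: d²x/dθ² = +0.0081894 m.
a = ω²·d²x/dθ² = (189.2)²·(+0.0081894) = +293.24 m/s²;  |a| = 293.24 m/s².

293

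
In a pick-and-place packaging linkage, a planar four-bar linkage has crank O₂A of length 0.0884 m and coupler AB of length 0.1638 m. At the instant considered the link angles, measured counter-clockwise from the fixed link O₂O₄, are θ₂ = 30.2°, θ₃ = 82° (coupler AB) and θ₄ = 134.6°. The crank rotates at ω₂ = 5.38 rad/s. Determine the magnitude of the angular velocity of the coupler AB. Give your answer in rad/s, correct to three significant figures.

3.54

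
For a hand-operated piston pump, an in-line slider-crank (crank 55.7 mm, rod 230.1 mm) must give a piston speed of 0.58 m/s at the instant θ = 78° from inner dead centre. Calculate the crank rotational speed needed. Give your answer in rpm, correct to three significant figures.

For an in-line slider-crank, |v_piston| = rω|sinθ|·[1 + r cosθ/√(L² − r² sin²θ)].
With r = 0.0557 m, L = 0.2301 m, θ = 78°: the bracketed kinematic factor |dx/dθ| = 0.057305 m.
ω = v/|dx/dθ| = 0.58/0.057305 = 10.121 rad/s.
N = 60ω/(2π) = 96.651 rpm.

96.7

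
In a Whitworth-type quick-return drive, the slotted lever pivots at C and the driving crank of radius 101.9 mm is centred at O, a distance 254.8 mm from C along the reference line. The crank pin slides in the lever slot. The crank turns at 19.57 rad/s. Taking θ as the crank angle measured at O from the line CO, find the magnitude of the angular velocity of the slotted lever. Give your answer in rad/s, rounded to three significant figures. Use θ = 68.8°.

ω = 19.57 rad/s
Crank pin A relative to C: A = (d + r cosθ, r sinθ); lever angle φ = atan2(r sinθ, d + r cosθ).
Differentiating tanφ: φ̇ = rω(d cosθ + r)/(d² + r² + 2dr cosθ).
d² + r² + 2dr cosθ = |CA|² = 0.0940852 m²;  d cosθ + r = +0.19404 m.
|ω_lever| = |0.1019·19.57·+0.19404| / 0.0940852 = 4.1128 rad/s.

4.11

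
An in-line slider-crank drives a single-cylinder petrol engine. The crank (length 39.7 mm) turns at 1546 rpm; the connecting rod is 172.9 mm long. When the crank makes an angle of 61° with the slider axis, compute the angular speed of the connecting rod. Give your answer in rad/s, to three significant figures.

ω = 161.9 rad/s (converted from 1546 rpm).
The rod makes angle φ with the slider axis where L sinφ = r sinθ; differentiating, L cosφ·φ̇ = r ω cosθ.
L cosφ = √(L² − r² sin²θ) = 0.16938 m.
|ω_rod| = r ω |cosθ| / √(L² − r² sin²θ) = 0.0397·161.9·0.48481/0.16938 = 18.397 rad/s.

18.4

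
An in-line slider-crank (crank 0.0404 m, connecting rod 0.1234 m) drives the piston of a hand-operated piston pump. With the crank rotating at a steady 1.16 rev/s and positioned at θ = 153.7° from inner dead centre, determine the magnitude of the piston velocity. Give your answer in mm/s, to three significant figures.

91.8

ω = 2π·1.16 = 7.288 rad/s
For an in-line slider-crank, x = r cosθ + √(L² − r² sin²θ), so v = −rω sinθ·[1 + r cosθ/√(L² − r² sin²θ)].
With r = 0.0404 m, L = 0.1234 m, θ = 153.7°: √(L² − r² sin²θ) = 0.12209 m.
v = −0.0404·7.288·0.44307·[1 + 0.0404·-0.89649/0.12209] = -0.091764 m/s.
|v| = 0.091764 m/s = 91.764 mm/s.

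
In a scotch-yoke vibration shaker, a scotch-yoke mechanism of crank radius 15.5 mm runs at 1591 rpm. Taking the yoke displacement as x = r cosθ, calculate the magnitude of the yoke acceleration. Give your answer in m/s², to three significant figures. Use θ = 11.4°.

422

ω = 166.6 rad/s (from 1591 rpm).
x = r cosθ ⇒ ẍ = −rω² cosθ (ω constant).
|a| = rω²|cosθ| = 0.0155·(166.6)²·|cos 11.4°| = 421.77 m/s².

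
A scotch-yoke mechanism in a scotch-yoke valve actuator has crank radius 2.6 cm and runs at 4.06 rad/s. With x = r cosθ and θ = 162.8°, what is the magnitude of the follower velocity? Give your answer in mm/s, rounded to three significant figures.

ω = 4.06 rad/s
x = r cosθ ⇒ ẋ = −rω sinθ.
|v| = rω|sinθ| = 0.026·4.06·|sin 162.8°| = 0.031215 m/s = 31.215 mm/s.

31.2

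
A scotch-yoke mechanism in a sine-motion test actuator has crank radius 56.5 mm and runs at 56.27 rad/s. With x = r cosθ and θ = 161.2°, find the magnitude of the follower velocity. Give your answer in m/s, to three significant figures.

1.02

ω = 56.27 rad/s
x = r cosθ ⇒ ẋ = −rω sinθ.
|v| = rω|sinθ| = 0.0565·56.27·|sin 161.2°| = 1.0246 m/s.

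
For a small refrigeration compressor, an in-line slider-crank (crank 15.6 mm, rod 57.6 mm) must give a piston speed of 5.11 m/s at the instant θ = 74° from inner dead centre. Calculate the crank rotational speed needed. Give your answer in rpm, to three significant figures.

For an in-line slider-crank, |v_piston| = rω|sinθ|·[1 + r cosθ/√(L² − r² sin²θ)].
With r = 0.0156 m, L = 0.0576 m, θ = 74°: the bracketed kinematic factor |dx/dθ| = 0.016155 m.
ω = v/|dx/dθ| = 5.11/0.016155 = 316.31 rad/s.
N = 60ω/(2π) = 3020.5 rpm.

3020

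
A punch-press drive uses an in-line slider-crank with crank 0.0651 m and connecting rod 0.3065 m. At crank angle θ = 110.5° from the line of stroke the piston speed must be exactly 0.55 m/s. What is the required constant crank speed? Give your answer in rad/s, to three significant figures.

9.76

For an in-line slider-crank, |v_piston| = rω|sinθ|·[1 + r cosθ/√(L² − r² sin²θ)].
With r = 0.0651 m, L = 0.3065 m, θ = 110.5°: the bracketed kinematic factor |dx/dθ| = 0.056349 m.
ω = v/|dx/dθ| = 0.55/0.056349 = 9.7606 rad/s.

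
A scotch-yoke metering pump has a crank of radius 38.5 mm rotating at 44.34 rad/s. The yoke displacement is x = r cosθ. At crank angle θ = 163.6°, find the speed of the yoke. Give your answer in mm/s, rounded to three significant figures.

ω = 44.34 rad/s
x = r cosθ ⇒ ẋ = −rω sinθ.
|v| = rω|sinθ| = 0.0385·44.34·|sin 163.6°| = 0.48198 m/s = 481.98 mm/s.

482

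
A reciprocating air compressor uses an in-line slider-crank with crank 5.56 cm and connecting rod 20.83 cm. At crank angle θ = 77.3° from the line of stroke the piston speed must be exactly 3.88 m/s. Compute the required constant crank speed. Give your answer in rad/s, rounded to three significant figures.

For an in-line slider-crank, |v_piston| = rω|sinθ|·[1 + r cosθ/√(L² − r² sin²θ)].
With r = 0.0556 m, L = 0.2083 m, θ = 77.3°: the bracketed kinematic factor |dx/dθ| = 0.057536 m.
ω = v/|dx/dθ| = 3.88/0.057536 = 67.436 rad/s.

67.4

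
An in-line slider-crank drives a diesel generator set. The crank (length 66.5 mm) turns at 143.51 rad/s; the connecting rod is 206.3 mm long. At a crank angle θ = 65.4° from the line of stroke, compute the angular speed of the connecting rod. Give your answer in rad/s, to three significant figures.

20.1

ω = 143.5 rad/s
The rod makes angle φ with the slider axis where L sinφ = r sinθ; differentiating, L cosφ·φ̇ = r ω cosθ.
L cosφ = √(L² − r² sin²θ) = 0.19724 m.
|ω_rod| = r ω |cosθ| / √(L² − r² sin²θ) = 0.0665·143.5·0.41628/0.19724 = 20.142 rad/s.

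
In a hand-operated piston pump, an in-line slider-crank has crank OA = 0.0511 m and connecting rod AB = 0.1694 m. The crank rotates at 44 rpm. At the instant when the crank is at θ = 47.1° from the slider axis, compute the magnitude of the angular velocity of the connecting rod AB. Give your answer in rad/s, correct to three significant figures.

ω = 4.608 rad/s (converted from 44 rpm).
The rod makes angle φ with the slider axis where L sinφ = r sinθ; differentiating, L cosφ·φ̇ = r ω cosθ.
L cosφ = √(L² − r² sin²θ) = 0.16521 m.
|ω_rod| = r ω |cosθ| / √(L² − r² sin²θ) = 0.0511·4.608·0.68072/0.16521 = 0.97013 rad/s.

0.970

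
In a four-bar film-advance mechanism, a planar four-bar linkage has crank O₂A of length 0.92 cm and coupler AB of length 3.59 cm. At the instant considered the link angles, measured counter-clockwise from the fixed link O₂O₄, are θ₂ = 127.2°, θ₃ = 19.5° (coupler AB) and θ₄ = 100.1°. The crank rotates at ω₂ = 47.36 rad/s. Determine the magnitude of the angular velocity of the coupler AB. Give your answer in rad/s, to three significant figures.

5.60

ω₂ = 47.36 rad/s
Differentiating the loop-closure r₂e^{iθ₂}+r₃e^{iθ₃}=r₁+r₄e^{iθ₄} gives r₂ω₂e^{iθ₂}+r₃ω₃e^{iθ₃}=r₄ω₄e^{iθ₄}.
Eliminating the other unknown: ω₃ = r₂ω₂ sin(θ₄−θ₂) / [r₃ sin(θ₃−θ₄)].
Numerator sine = -0.45554; denominator sine = -0.98657.
Result = 0.0092·47.36·(-0.45554) / (0.0359·(-0.98657)) = +5.6041 rad/s; magnitude 5.6041 rad/s.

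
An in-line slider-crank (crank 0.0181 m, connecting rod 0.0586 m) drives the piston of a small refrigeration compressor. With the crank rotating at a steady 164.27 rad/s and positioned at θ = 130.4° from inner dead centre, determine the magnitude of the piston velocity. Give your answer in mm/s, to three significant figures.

ω = 164.3 rad/s
For an in-line slider-crank, x = r cosθ + √(L² − r² sin²θ), so v = −rω sinθ·[1 + r cosθ/√(L² − r² sin²θ)].
With r = 0.0181 m, L = 0.0586 m, θ = 130.4°: √(L² − r² sin²θ) = 0.056956 m.
v = −0.0181·164.3·0.76154·[1 + 0.0181·-0.64812/0.056956] = -1.7979 m/s.
|v| = 1.7979 m/s = 1797.9 mm/s.

1800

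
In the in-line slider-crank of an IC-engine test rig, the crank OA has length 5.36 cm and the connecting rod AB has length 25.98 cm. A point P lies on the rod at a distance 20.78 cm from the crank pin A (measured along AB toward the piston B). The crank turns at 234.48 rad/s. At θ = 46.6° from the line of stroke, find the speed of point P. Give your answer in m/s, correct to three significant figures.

10.3

ω = 234.5 rad/s.  Crank-pin speed |V_A| = rω = 12.568 m/s, perpendicular to OA.
Rod angle: sinφ = −(r/L) sinθ ⇒ φ = -8.621°; ω_rod = −rω cosθ/√(L²−r²sin²θ) = -33.619 rad/s.
V_P = V_A + ω_rod × AP, with AP = 0.2078 m along the rod.
Components: V_Px = −rω sinθ − a·ω_rod·sinφ = -10.179 m/s;  V_Py = rω cosθ + a·ω_rod·cosφ = +1.7284 m/s.
|V_P| = √(V_Px² + V_Py²) = 10.325 m/s.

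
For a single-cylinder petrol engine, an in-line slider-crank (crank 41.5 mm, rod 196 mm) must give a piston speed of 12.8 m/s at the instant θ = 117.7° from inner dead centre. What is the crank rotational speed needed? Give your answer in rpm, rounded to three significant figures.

3700

For an in-line slider-crank, |v_piston| = rω|sinθ|·[1 + r cosθ/√(L² − r² sin²θ)].
With r = 0.0415 m, L = 0.196 m, θ = 117.7°: the bracketed kinematic factor |dx/dθ| = 0.033062 m.
ω = v/|dx/dθ| = 12.8/0.033062 = 387.15 rad/s.
N = 60ω/(2π) = 3697 rpm.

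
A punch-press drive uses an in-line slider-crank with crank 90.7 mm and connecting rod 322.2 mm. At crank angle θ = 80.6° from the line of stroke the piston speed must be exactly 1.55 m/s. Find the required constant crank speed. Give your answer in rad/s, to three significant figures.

16.5

For an in-line slider-crank, |v_piston| = rω|sinθ|·[1 + r cosθ/√(L² − r² sin²θ)].
With r = 0.0907 m, L = 0.3222 m, θ = 80.6°: the bracketed kinematic factor |dx/dθ| = 0.093765 m.
ω = v/|dx/dθ| = 1.55/0.093765 = 16.531 rad/s.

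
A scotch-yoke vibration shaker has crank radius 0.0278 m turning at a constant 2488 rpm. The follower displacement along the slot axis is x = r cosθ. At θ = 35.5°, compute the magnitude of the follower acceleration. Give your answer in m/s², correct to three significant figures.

ω = 260.5 rad/s (from 2488 rpm).
x = r cosθ ⇒ ẍ = −rω² cosθ (ω constant).
|a| = rω²|cosθ| = 0.0278·(260.5)²·|cos 35.5°| = 1536.3 m/s².

1540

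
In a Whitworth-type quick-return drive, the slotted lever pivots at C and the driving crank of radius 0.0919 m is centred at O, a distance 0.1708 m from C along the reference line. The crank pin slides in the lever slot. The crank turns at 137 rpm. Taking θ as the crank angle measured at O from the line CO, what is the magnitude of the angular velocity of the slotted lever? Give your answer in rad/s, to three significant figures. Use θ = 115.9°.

ω = 14.35 rad/s (from 137 rpm).
Crank pin A relative to C: A = (d + r cosθ, r sinθ); lever angle φ = atan2(r sinθ, d + r cosθ).
Differentiating tanφ: φ̇ = rω(d cosθ + r)/(d² + r² + 2dr cosθ).
d² + r² + 2dr cosθ = |CA|² = 0.0239057 m²;  d cosθ + r = +0.017294 m.
|ω_lever| = |0.0919·14.35·+0.017294| / 0.0239057 = 0.95382 rad/s.

0.954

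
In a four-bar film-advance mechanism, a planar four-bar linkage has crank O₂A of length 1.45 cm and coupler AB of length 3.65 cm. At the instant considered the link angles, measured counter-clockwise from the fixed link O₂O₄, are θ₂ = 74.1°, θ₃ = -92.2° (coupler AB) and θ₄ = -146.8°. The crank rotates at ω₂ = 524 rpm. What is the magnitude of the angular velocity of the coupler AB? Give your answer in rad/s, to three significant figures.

ω₂ = 54.87 rad/s (from 524 rpm).
Differentiating the loop-closure r₂e^{iθ₂}+r₃e^{iθ₃}=r₁+r₄e^{iθ₄} gives r₂ω₂e^{iθ₂}+r₃ω₃e^{iθ₃}=r₄ω₄e^{iθ₄}.
Eliminating the other unknown: ω₃ = r₂ω₂ sin(θ₄−θ₂) / [r₃ sin(θ₃−θ₄)].
Numerator sine = +0.65474; denominator sine = +0.81513.
Result = 0.0145·54.87·(+0.65474) / (0.0365·(+0.81513)) = +17.51 rad/s; magnitude 17.51 rad/s.

17.5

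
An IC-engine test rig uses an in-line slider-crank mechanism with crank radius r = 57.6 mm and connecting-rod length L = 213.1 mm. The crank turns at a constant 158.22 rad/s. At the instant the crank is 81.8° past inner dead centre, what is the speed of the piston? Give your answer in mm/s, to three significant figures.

9380

ω = 158.2 rad/s
For an in-line slider-crank, x = r cosθ + √(L² − r² sin²θ), so v = −rω sinθ·[1 + r cosθ/√(L² − r² sin²θ)].
With r = 0.0576 m, L = 0.2131 m, θ = 81.8°: √(L² − r² sin²θ) = 0.20533 m.
v = −0.0576·158.2·0.98978·[1 + 0.0576·0.14263/0.20533] = -9.3812 m/s.
|v| = 9.3812 m/s = 9381.2 mm/s.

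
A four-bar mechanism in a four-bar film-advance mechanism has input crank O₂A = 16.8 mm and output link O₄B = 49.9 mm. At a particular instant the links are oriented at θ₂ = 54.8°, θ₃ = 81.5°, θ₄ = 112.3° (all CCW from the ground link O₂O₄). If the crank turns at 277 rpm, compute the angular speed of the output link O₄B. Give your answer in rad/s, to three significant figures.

8.57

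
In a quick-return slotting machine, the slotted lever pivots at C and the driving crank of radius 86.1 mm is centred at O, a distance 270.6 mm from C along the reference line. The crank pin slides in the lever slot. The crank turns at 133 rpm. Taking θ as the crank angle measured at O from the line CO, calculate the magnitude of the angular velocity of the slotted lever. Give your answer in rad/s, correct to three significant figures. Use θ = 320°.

3.02

ω = 13.93 rad/s (from 133 rpm).
Crank pin A relative to C: A = (d + r cosθ, r sinθ); lever angle φ = atan2(r sinθ, d + r cosθ).
Differentiating tanφ: φ̇ = rω(d cosθ + r)/(d² + r² + 2dr cosθ).
d² + r² + 2dr cosθ = |CA|² = 0.116333 m²;  d cosθ + r = +0.29339 m.
|ω_lever| = |0.0861·13.93·+0.29339| / 0.116333 = 3.0243 rad/s.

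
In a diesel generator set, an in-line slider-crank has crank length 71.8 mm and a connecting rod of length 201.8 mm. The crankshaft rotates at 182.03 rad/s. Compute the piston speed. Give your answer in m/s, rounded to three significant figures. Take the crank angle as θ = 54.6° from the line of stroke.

ω = 182 rad/s
For an in-line slider-crank, x = r cosθ + √(L² − r² sin²θ), so v = −rω sinθ·[1 + r cosθ/√(L² − r² sin²θ)].
With r = 0.0718 m, L = 0.2018 m, θ = 54.6°: √(L² − r² sin²θ) = 0.19313 m.
v = −0.0718·182·0.81513·[1 + 0.0718·0.57928/0.19313] = -12.948 m/s.
|v| = 12.948 m/s.

12.9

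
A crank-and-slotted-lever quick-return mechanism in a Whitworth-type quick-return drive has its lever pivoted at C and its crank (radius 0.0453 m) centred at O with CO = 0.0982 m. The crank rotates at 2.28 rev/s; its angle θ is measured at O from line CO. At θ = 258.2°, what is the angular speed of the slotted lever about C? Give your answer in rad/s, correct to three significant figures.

1.66

ω = 14.33 rad/s (from 2.28 rev/s).
Crank pin A relative to C: A = (d + r cosθ, r sinθ); lever angle φ = atan2(r sinθ, d + r cosθ).
Differentiating tanφ: φ̇ = rω(d cosθ + r)/(d² + r² + 2dr cosθ).
d² + r² + 2dr cosθ = |CA|² = 0.00987594 m²;  d cosθ + r = +0.025218 m.
|ω_lever| = |0.0453·14.33·+0.025218| / 0.00987594 = 1.6571 rad/s.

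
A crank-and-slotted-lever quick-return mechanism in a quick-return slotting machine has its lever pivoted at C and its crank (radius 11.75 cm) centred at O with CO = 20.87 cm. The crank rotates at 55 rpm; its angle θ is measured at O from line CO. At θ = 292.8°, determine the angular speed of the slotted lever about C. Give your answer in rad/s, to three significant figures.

ω = 5.76 rad/s (from 55 rpm).
Crank pin A relative to C: A = (d + r cosθ, r sinθ); lever angle φ = atan2(r sinθ, d + r cosθ).
Differentiating tanφ: φ̇ = rω(d cosθ + r)/(d² + r² + 2dr cosθ).
d² + r² + 2dr cosθ = |CA|² = 0.0763674 m²;  d cosθ + r = +0.19837 m.
|ω_lever| = |0.1175·5.76·+0.19837| / 0.0763674 = 1.758 rad/s.

1.76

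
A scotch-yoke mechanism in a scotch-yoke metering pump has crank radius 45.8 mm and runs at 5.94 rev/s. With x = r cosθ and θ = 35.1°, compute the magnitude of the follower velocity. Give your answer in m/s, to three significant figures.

0.983

ω = 37.32 rad/s (from 5.94 rev/s).
x = r cosθ ⇒ ẋ = −rω sinθ.
|v| = rω|sinθ| = 0.0458·37.32·|sin 35.1°| = 0.98289 m/s.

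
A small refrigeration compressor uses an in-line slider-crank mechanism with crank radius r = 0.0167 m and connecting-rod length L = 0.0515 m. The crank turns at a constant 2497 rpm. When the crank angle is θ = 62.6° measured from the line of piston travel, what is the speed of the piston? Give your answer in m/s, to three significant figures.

4.48

ω = 2π·2497/60 = 261.5 rad/s
For an in-line slider-crank, x = r cosθ + √(L² − r² sin²θ), so v = −rω sinθ·[1 + r cosθ/√(L² − r² sin²θ)].
With r = 0.0167 m, L = 0.0515 m, θ = 62.6°: √(L² − r² sin²θ) = 0.04932 m.
v = −0.0167·261.5·0.88782·[1 + 0.0167·0.46020/0.04932] = -4.481 m/s.
|v| = 4.481 m/s.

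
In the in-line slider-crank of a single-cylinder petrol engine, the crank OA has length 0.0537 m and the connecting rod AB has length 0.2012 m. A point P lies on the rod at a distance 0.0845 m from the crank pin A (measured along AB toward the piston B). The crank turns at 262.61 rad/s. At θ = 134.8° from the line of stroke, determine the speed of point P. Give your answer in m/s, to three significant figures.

10.9

ω = 262.6 rad/s.  Crank-pin speed |V_A| = rω = 14.102 m/s, perpendicular to OA.
Rod angle: sinφ = −(r/L) sinθ ⇒ φ = -10.917°; ω_rod = −rω cosθ/√(L²−r²sin²θ) = +50.298 rad/s.
V_P = V_A + ω_rod × AP, with AP = 0.0845 m along the rod.
Components: V_Px = −rω sinθ − a·ω_rod·sinφ = -9.2016 m/s;  V_Py = rω cosθ + a·ω_rod·cosφ = -5.7636 m/s.
|V_P| = √(V_Px² + V_Py²) = 10.858 m/s.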